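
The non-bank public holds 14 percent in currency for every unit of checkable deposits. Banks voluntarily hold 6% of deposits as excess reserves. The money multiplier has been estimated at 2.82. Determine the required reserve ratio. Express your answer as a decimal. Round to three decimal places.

Using m = 2.82. Since m = (1 + c)/(c + rr + e), the denominator satisfies c + rr + e = (1 + c)/m = (1 + 0.14) / 2.82 ≈ 0.404255.
With c = 0.14 and e = 0.06, the required reserve ratio is 0.404255 − 0.14 − 0.06 = 0.204255.

0.204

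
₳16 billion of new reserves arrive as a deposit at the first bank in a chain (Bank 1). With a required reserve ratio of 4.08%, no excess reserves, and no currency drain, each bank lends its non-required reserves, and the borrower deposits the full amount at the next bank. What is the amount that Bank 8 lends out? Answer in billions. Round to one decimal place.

₳11.5 billion

Each bank lends a fraction (1 − rr) = 0.9592 of the deposit it receives, so Bank 8 receives 16·0.9592^7 and lends 16·0.9592^8 ≈ 11.4655 billion.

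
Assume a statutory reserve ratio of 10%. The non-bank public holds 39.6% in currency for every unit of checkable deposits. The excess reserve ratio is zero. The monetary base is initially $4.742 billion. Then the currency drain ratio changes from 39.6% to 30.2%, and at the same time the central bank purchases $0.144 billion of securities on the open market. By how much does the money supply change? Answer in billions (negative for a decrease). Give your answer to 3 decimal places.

$2.478 billion

Before: m₁ = (1 + 0.396) / (0.1 + 0.396) ≈ 2.81452, MB₁ = 4.742, so M₁ = 2.81452 × 4.742 ≈ 13.3465 billion.
After: m₂ = (1 + 0.302) / (0.1 + 0.302) ≈ 3.23881, MB₂ = 4.742 + 0.144 = 4.886, so M₂ = 3.23881 × 4.886 ≈ 15.8248 billion.
ΔM = M₂ − M₁ = 15.8248 − 13.3465 = 2.4783 billion.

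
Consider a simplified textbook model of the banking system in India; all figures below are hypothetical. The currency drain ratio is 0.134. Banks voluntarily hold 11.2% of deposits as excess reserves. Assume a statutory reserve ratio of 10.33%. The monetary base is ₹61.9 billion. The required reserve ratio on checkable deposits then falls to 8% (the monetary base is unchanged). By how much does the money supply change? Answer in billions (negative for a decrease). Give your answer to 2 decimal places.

₹14.36 billion

Initially m₁ = (1 + 0.134) / (0.1033 + 0.112 + 0.134) ≈ 3.24649, so M₁ = 3.24649 × 61.9 ≈ 200.9577 billion.
After the change m₂ = (1 + 0.134) / (0.08 + 0.112 + 0.134) ≈ 3.47853, so M₂ = 3.47853 × 61.9 ≈ 215.321 billion.
ΔM = M₂ − M₁ = 215.321 − 200.9577 = 14.3633 billion.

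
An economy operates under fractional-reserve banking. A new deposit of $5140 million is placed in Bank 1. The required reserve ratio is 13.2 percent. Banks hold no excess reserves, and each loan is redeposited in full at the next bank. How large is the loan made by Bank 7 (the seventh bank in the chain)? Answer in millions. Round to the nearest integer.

$1908 million

Each bank lends a fraction (1 − rr) = 0.8680 of the deposit it receives, so Bank 7 receives 5140·0.8680^6 and lends 5140·0.8680^7 ≈ 1908.1003 million.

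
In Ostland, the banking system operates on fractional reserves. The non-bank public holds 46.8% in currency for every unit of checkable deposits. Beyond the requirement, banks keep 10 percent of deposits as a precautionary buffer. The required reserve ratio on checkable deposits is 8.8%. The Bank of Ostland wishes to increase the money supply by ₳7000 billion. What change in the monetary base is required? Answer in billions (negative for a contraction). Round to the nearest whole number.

The money multiplier is m = (1 + c) / (rr + e + c) = (1 + 0.468) / (0.088 + 0.1 + 0.468) ≈ 2.23780.
ΔMB = ΔM / m = (+7000) / 2.23780 ≈ 3128.0722 billion.

₳3128 billion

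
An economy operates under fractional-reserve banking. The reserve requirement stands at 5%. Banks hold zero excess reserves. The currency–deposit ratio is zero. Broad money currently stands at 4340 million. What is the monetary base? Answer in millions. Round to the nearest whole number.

With no currency drain and no excess reserves, the money multiplier is m = 1/rr = 1/0.05 = 20.
The monetary base is MB = M / m = 4340 / 20 = 217 million.

217 million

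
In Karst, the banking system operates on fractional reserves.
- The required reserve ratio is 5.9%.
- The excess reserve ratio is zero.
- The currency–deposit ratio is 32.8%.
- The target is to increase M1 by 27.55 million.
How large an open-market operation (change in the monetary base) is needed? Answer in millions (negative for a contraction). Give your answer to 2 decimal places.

The money multiplier is m = (1 + c) / (rr + c) = (1 + 0.328) / (0.059 + 0.328) ≈ 3.43152.
ΔMB = ΔM / m = (+27.55) / 3.43152 ≈ 8.0285 million.

8.03 million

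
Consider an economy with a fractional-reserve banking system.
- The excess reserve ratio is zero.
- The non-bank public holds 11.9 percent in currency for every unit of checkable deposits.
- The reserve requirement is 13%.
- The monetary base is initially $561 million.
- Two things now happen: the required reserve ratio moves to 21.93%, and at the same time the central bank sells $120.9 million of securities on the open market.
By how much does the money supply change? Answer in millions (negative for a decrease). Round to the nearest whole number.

Before: m₁ = (1 + 0.119) / (0.13 + 0.119) ≈ 4.4940, MB₁ = 561, so M₁ = 4.4940 × 561 = 2521.134 million.
After: m₂ = (1 + 0.119) / (0.2193 + 0.119) ≈ 3.3077, MB₂ = 561 − 120.9 = 440.1, so M₂ = 3.3077 × 440.1 ≈ 1455.7188 million.
ΔM = M₂ − M₁ = 1455.7188 − 2521.134 = -1065.4152 million.

-1065 million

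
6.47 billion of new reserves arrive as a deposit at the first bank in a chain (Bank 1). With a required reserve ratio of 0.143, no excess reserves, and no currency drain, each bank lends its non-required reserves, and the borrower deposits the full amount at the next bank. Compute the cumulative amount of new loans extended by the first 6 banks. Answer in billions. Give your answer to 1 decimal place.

23.4 billion

Bank i lends (1 − rr)^i of the original deposit: Bank 1 lends 6.47·0.8570 ≈ 5.5448, Bank 2 lends 6.47·0.8570² ≈ 4.7519, and so on.
Summing a geometric series: total = 6.47·[0.8570·(1 − 0.8570^6) / (1 − 0.8570)] ≈ 23.4132 billion.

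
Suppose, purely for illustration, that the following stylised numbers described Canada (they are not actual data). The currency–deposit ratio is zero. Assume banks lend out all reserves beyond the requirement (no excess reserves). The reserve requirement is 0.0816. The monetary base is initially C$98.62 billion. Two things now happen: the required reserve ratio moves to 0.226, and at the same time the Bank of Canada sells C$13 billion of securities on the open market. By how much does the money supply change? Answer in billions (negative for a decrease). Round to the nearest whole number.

Before: m₁ = 1 / (0.0816) ≈ 12.2549, MB₁ = 98.62, so M₁ = 12.2549 × 98.62 ≈ 1208.5782 billion.
After: m₂ = 1 / (0.226) ≈ 4.4248, MB₂ = 98.62 − 13 = 85.62, so M₂ = 4.4248 × 85.62 ≈ 378.8514 billion.
ΔM = M₂ − M₁ = 378.8514 − 1208.5782 = -829.7268 billion.

-830 billion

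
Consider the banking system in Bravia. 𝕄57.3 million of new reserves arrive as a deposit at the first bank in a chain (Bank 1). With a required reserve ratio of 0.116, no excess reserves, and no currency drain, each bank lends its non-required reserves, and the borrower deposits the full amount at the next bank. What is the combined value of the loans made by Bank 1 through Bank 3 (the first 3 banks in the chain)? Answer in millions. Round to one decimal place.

𝕄135.0 million

Bank i lends (1 − rr)^i of the original deposit: Bank 1 lends 57.3·0.8840 = 50.6532, Bank 2 lends 57.3·0.8840² ≈ 44.7774, and so on.
Summing a geometric series: total = 57.3·[0.8840·(1 − 0.8840^3) / (1 − 0.8840)] ≈ 135.0139 million.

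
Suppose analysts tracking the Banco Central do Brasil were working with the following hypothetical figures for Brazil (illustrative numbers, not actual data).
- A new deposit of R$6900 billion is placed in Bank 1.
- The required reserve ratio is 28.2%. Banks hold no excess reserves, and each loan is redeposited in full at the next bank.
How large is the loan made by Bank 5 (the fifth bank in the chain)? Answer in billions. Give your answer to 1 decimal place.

Each bank lends a fraction (1 − rr) = 0.7180 of the deposit it receives, so Bank 5 receives 6900·0.7180^4 and lends 6900·0.7180^5 ≈ 1316.6529 billion.

R$1316.7 billion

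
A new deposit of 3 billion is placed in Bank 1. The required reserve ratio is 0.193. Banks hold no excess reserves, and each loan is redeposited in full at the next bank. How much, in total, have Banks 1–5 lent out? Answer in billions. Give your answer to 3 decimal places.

8.251 billion

Bank i lends (1 − rr)^i of the original deposit: Bank 1 lends 3·0.8070 = 2.4210, Bank 2 lends 3·0.8070² ≈ 1.9537, and so on.
Summing a geometric series: total = 3·[0.8070·(1 − 0.8070^5) / (1 − 0.8070)] ≈ 8.2506 billion.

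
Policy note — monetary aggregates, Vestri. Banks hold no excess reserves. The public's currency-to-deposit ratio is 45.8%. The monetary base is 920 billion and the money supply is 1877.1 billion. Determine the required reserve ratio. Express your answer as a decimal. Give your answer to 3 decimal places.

0.257

Using m = M/MB = 1877.1/920 ≈ 2.040326. Since m = (1 + c)/(c + rr + e), the denominator satisfies c + rr + e = (1 + c)/m = (1 + 0.458) / 2.040326 ≈ 0.714592.
With c = 0.458 and e = 0, the required reserve ratio is 0.714592 − 0.458 − 0 = 0.256592.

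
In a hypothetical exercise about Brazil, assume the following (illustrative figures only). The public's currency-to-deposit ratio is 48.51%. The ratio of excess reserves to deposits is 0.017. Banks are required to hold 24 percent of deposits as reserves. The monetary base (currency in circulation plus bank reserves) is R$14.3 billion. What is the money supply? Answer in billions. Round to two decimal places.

The money multiplier is m = (1 + c) / (rr + e + c) = (1 + 0.4851) / (0.24 + 0.017 + 0.4851) ≈ 2.00121.
So M = m × MB = 2.00121 × 14.3 ≈ 28.6173 billion.

R$28.62 billion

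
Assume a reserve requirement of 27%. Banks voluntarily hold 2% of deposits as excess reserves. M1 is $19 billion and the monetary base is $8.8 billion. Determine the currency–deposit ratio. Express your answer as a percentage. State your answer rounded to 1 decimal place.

32.3%

Using m = M/MB = 19/8.8 ≈ 2.159091. From m = (1 + c)/(c + rr + e), rearranging gives 1 + c = m·(c + rr + e), so c·(1 − m) = m·(rr + e) − 1.
Hence c = [m·(rr + e) − 1]/(1 − m) = [2.159091 × (0.27 + 0.02) − 1] / (1 − 2.159091) ≈ 0.322549.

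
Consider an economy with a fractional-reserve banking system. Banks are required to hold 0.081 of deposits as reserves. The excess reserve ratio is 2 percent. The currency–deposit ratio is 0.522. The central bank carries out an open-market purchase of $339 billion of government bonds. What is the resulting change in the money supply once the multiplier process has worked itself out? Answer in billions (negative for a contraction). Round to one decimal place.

The money multiplier is m = (1 + c) / (rr + e + c) = (1 + 0.522) / (0.081 + 0.02 + 0.522) ≈ 2.44302.
The purchase adds 339 billion of base, so ΔM = m × ΔMB = 2.44302 × (+339) ≈ 828.1838 billion.

$828.2 billion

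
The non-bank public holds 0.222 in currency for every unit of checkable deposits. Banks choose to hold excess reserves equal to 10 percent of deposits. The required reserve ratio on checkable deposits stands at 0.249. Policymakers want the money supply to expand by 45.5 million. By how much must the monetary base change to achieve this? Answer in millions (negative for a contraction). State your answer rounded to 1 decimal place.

21.3 million

The money multiplier is m = (1 + c) / (rr + e + c) = (1 + 0.222) / (0.249 + 0.1 + 0.222) ≈ 2.1401.
ΔMB = ΔM / m = (+45.5) / 2.1401 ≈ 21.2607 million.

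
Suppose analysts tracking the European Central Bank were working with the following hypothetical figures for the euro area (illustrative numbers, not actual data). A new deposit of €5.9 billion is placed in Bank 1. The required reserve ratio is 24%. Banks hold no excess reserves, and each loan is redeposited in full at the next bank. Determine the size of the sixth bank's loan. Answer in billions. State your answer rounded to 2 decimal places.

€1.14 billion

Each bank lends a fraction (1 − rr) = 0.7600 of the deposit it receives, so Bank 6 receives 5.9·0.7600^5 and lends 5.9·0.7600^6 ≈ 1.1369 billion.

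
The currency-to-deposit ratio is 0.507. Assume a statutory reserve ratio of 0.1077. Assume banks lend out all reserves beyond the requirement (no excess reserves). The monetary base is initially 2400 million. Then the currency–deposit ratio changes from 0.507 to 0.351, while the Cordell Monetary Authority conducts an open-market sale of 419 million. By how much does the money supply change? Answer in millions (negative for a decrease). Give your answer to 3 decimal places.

-49.246 million

Before: m₁ = (1 + 0.507) / (0.1077 + 0.507) ≈ 2.4516024, MB₁ = 2400, so M₁ = 2.4516024 × 2400 ≈ 5883.8458 million.
After: m₂ = (1 + 0.351) / (0.1077 + 0.351) ≈ 2.9452801, MB₂ = 2400 − 419 = 1981, so M₂ = 2.9452801 × 1981 ≈ 5834.5999 million.
ΔM = M₂ − M₁ = 5834.5999 − 5883.8458 = -49.2459 million.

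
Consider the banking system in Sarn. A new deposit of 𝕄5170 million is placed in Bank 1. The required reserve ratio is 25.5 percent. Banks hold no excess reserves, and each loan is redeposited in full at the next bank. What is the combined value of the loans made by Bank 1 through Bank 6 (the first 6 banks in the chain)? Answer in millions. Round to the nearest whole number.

𝕄12522 million

Bank i lends (1 − rr)^i of the original deposit: Bank 1 lends 5170·0.7450 = 3851.6500, Bank 2 lends 5170·0.7450² ≈ 2869.4792, and so on.
Summing a geometric series: total = 5170·[0.7450·(1 − 0.7450^6) / (1 − 0.7450)] ≈ 12521.9864 million.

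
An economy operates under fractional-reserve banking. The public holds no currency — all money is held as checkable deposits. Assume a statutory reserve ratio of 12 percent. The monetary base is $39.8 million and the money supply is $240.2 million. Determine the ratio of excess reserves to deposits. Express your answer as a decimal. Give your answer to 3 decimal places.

0.046

Using m = M/MB = 240.2/39.8 ≈ 6.035176. Since m = (1 + c)/(c + rr + e), the denominator satisfies c + rr + e = (1 + c)/m = (1 + 0) / 6.035176 ≈ 0.165695.
With c = 0 and rr = 0.12, the ratio of excess reserves to deposits is 0.165695 − 0 − 0.12 = 0.045695.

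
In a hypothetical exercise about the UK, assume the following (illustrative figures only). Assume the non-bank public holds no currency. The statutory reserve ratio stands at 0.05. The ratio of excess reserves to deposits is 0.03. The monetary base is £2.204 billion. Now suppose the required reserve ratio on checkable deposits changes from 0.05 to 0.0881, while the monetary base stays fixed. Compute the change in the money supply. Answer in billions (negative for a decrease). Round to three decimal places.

Initially m₁ = 1 / (0.05 + 0.03) = 12.5, so M₁ = 12.5 × 2.204 = 27.55 billion.
After the change m₂ = 1 / (0.0881 + 0.03) ≈ 8.46740, so M₂ = 8.46740 × 2.204 ≈ 18.6621 billion.
ΔM = M₂ − M₁ = 18.6621 − 27.55 = -8.8879 billion.

-8.888 billion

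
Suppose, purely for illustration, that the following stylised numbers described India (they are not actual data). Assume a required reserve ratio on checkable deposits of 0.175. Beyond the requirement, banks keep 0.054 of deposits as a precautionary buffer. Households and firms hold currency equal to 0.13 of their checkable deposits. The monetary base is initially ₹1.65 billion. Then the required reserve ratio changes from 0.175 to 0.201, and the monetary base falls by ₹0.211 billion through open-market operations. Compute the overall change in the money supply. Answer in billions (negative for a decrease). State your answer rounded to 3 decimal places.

Before: m₁ = (1 + 0.13) / (0.175 + 0.054 + 0.13) ≈ 3.14763, MB₁ = 1.65, so M₁ = 3.14763 × 1.65 ≈ 5.1936 billion.
After: m₂ = (1 + 0.13) / (0.201 + 0.054 + 0.13) ≈ 2.93506, MB₂ = 1.65 − 0.211 = 1.439, so M₂ = 2.93506 × 1.439 ≈ 4.2236 billion.
ΔM = M₂ − M₁ = 4.2236 − 5.1936 = -0.97 billion.

-0.970 billion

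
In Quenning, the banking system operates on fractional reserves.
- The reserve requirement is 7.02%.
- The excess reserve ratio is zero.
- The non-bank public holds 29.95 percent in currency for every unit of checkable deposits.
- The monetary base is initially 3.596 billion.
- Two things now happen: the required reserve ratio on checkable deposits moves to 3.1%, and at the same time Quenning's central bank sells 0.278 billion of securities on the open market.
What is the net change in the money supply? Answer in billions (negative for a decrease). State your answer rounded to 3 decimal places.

0.406 billion

Before: m₁ = (1 + 0.2995) / (0.0702 + 0.2995) ≈ 3.51501, MB₁ = 3.596, so M₁ = 3.51501 × 3.596 ≈ 12.64 billion.
After: m₂ = (1 + 0.2995) / (0.031 + 0.2995) ≈ 3.93192, MB₂ = 3.596 − 0.278 = 3.318, so M₂ = 3.93192 × 3.318 ≈ 13.0461 billion.
ΔM = M₂ − M₁ = 13.0461 − 12.64 = 0.4061 billion.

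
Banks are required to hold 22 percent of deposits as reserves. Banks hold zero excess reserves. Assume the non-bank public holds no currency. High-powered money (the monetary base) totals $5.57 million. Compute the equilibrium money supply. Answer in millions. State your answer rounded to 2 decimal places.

$25.32 million

With no currency drain or excess reserves, the money multiplier is m = 1/rr = 1/0.22 ≈ 4.5455.
Money supply M = m × MB = 4.5455 × 5.57 ≈ 25.3184 million.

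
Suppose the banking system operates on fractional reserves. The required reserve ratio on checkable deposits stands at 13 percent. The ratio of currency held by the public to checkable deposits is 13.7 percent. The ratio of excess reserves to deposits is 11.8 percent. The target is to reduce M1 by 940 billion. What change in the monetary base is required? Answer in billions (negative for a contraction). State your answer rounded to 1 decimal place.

-318.3 billion

The money multiplier is m = (1 + c) / (rr + e + c) = (1 + 0.137) / (0.13 + 0.118 + 0.137) ≈ 2.95325.
ΔMB = ΔM / m = (−940) / 2.95325 ≈ -318.2934 billion.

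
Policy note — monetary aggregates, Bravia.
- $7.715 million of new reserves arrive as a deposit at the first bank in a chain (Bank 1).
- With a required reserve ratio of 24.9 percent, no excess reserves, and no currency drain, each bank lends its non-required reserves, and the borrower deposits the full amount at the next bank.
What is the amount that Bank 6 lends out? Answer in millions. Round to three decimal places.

$1.384 million

Each bank lends a fraction (1 − rr) = 0.7510 of the deposit it receives, so Bank 6 receives 7.715·0.7510^5 and lends 7.715·0.7510^6 ≈ 1.3841 million.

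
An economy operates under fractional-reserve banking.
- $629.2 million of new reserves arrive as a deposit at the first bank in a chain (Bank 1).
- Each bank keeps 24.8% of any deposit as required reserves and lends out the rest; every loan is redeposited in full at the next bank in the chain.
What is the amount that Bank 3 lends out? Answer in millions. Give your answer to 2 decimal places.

Each bank lends a fraction (1 − rr) = 0.7520 of the deposit it receives, so Bank 3 receives 629.2·0.7520^2 and lends 629.2·0.7520^3 ≈ 267.5730 million.

$267.57 million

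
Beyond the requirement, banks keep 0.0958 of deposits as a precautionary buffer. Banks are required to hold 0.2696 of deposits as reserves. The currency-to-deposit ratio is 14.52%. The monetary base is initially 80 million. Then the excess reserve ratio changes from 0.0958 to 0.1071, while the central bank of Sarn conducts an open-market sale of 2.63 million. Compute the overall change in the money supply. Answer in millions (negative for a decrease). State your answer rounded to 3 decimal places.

Before: m₁ = (1 + 0.1452) / (0.2696 + 0.0958 + 0.1452) ≈ 2.242852, MB₁ = 80, so M₁ = 2.242852 × 80 ≈ 179.4282 million.
After: m₂ = (1 + 0.1452) / (0.2696 + 0.1071 + 0.1452) ≈ 2.194290, MB₂ = 80 − 2.63 = 77.37, so M₂ = 2.194290 × 77.37 ≈ 169.7722 million.
ΔM = M₂ − M₁ = 169.7722 − 179.4282 = -9.656 million.

-9.656 million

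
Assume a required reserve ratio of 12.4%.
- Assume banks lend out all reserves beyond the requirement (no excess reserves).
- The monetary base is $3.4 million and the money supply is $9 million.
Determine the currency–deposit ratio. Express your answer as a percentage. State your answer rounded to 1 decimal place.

40.8%

Using m = M/MB = 9/3.4 ≈ 2.647059. From m = (1 + c)/(c + rr + e), rearranging gives 1 + c = m·(c + rr + e), so c·(1 − m) = m·(rr + e) − 1.
Hence c = [m·(rr + e) − 1]/(1 − m) = [2.647059 × (0.124 + 0) − 1] / (1 − 2.647059) ≈ 0.407857.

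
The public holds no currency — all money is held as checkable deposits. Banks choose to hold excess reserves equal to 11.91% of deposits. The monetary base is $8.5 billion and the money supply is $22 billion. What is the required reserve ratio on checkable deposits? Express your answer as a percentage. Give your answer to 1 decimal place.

Using m = M/MB = 22/8.5 ≈ 2.588235. Since m = (1 + c)/(c + rr + e), the denominator satisfies c + rr + e = (1 + c)/m = (1 + 0) / 2.588235 ≈ 0.386364.
With c = 0 and e = 0.1191, the required reserve ratio on checkable deposits is 0.386364 − 0 − 0.1191 = 0.267264.

26.7%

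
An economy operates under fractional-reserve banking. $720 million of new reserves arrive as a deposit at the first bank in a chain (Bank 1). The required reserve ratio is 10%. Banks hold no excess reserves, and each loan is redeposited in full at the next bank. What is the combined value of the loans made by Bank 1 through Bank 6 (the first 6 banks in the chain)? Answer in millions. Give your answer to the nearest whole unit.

Bank i lends (1 − rr)^i of the original deposit: Bank 1 lends 720·0.9000 = 648.0000, Bank 2 lends 720·0.9000² = 583.2000, and so on.
Summing a geometric series: total = 720·[0.9000·(1 − 0.9000^6) / (1 − 0.9000)] ≈ 3036.2623 million.

$3036 million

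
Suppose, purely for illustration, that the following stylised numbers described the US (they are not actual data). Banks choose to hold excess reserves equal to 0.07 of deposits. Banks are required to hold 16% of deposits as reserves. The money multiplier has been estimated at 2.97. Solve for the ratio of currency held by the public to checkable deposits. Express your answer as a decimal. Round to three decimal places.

Using m = 2.97. From m = (1 + c)/(c + rr + e), rearranging gives 1 + c = m·(c + rr + e), so c·(1 − m) = m·(rr + e) − 1.
Hence c = [m·(rr + e) − 1]/(1 − m) = [2.97 × (0.16 + 0.07) − 1] / (1 − 2.97) ≈ 0.160863.

0.161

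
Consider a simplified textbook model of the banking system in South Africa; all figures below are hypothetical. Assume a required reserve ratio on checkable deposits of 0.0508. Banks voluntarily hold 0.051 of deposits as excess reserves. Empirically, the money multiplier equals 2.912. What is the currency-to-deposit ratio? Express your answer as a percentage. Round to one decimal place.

36.8%

Using m = 2.912. From m = (1 + c)/(c + rr + e), rearranging gives 1 + c = m·(c + rr + e), so c·(1 − m) = m·(rr + e) − 1.
Hence c = [m·(rr + e) − 1]/(1 − m) = [2.912 × (0.0508 + 0.051) − 1] / (1 − 2.912) ≈ 0.367970.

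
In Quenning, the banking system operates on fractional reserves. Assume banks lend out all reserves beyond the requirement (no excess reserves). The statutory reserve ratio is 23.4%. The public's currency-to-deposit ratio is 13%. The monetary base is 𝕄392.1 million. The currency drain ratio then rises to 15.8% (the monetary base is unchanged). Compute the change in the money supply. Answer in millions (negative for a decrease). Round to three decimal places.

-58.938 million

Initially m₁ = (1 + 0.13) / (0.234 + 0.13) ≈ 3.1043956, so M₁ = 3.1043956 × 392.1 ≈ 1217.2335 million.
After the change m₂ = (1 + 0.158) / (0.234 + 0.158) ≈ 2.9540816, so M₂ = 2.9540816 × 392.1 ≈ 1158.2954 million.
ΔM = M₂ − M₁ = 1158.2954 − 1217.2335 = -58.9381 million.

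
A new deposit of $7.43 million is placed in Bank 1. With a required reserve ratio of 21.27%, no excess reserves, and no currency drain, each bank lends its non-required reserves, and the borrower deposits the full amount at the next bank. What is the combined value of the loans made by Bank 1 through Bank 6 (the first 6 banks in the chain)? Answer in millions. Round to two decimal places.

$20.95 million

Bank i lends (1 − rr)^i of the original deposit: Bank 1 lends 7.43·0.7873 ≈ 5.8496, Bank 2 lends 7.43·0.7873² ≈ 4.6054, and so on.
Summing a geometric series: total = 7.43·[0.7873·(1 − 0.7873^6) / (1 − 0.7873)] ≈ 20.9524 million.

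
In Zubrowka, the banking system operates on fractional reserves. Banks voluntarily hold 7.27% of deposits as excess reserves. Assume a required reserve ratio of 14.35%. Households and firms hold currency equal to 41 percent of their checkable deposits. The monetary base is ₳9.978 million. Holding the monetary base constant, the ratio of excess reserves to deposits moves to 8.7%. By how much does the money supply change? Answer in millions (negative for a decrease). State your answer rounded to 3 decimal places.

-0.502 million

Initially m₁ = (1 + 0.41) / (0.1435 + 0.0727 + 0.41) ≈ 2.25168, so M₁ = 2.25168 × 9.978 ≈ 22.4673 million.
After the change m₂ = (1 + 0.41) / (0.1435 + 0.087 + 0.41) ≈ 2.20141, so M₂ = 2.20141 × 9.978 ≈ 21.9657 million.
ΔM = M₂ − M₁ = 21.9657 − 22.4673 = -0.5016 million.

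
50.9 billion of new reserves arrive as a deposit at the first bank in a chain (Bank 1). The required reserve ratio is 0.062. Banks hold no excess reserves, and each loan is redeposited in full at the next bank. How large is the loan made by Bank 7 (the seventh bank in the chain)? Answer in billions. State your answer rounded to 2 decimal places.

32.52 billion

Each bank lends a fraction (1 − rr) = 0.9380 of the deposit it receives, so Bank 7 receives 50.9·0.9380^6 and lends 50.9·0.9380^7 ≈ 32.5190 billion.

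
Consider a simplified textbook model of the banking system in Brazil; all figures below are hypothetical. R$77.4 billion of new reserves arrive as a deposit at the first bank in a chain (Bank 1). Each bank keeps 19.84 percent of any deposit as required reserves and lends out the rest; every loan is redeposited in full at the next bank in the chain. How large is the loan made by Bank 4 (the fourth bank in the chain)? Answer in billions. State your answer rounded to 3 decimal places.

Each bank lends a fraction (1 − rr) = 0.8016 of the deposit it receives, so Bank 4 receives 77.4·0.8016^3 and lends 77.4·0.8016^4 ≈ 31.9574 billion.

R$31.957 billion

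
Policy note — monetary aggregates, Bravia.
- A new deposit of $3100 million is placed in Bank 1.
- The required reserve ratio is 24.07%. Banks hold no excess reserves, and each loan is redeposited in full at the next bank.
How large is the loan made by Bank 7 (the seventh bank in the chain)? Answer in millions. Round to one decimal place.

$451.1 million

Each bank lends a fraction (1 − rr) = 0.7593 of the deposit it receives, so Bank 7 receives 3100·0.7593^6 and lends 3100·0.7593^7 ≈ 451.0820 million.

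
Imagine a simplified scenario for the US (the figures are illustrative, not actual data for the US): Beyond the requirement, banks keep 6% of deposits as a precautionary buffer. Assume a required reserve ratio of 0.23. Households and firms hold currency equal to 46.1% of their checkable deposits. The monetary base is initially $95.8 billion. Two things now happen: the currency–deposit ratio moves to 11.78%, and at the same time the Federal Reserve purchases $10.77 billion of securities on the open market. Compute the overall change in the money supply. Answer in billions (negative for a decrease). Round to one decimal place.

$105.7 billion

Before: m₁ = (1 + 0.461) / (0.23 + 0.06 + 0.461) ≈ 1.94541, MB₁ = 95.8, so M₁ = 1.94541 × 95.8 ≈ 186.3703 billion.
After: m₂ = (1 + 0.1178) / (0.23 + 0.06 + 0.1178) ≈ 2.74105, MB₂ = 95.8 + 10.77 = 106.57, so M₂ = 2.74105 × 106.57 ≈ 292.1137 billion.
ΔM = M₂ − M₁ = 292.1137 − 186.3703 = 105.7434 billion.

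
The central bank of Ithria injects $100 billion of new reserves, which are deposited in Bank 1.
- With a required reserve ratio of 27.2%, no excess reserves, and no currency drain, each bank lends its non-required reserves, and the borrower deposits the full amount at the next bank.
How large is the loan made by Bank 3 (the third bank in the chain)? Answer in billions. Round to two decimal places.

Each bank lends a fraction (1 − rr) = 0.7280 of the deposit it receives, so Bank 3 receives 100·0.7280^2 and lends 100·0.7280^3 ≈ 38.5828 billion.

$38.58 billion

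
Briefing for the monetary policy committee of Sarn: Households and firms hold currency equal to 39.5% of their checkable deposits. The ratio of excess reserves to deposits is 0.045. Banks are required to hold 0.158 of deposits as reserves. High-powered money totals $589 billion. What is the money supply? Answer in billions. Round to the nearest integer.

$1374 billion

The money multiplier is m = (1 + c) / (rr + e + c) = (1 + 0.395) / (0.158 + 0.045 + 0.395) ≈ 2.3328.
So M = m × MB = 2.3328 × 589 = 1374.0192 billion.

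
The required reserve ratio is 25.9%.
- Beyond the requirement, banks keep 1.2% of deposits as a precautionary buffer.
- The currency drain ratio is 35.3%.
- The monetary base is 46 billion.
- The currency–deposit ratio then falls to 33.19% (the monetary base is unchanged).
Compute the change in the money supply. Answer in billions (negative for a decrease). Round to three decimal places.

Initially m₁ = (1 + 0.353) / (0.259 + 0.012 + 0.353) ≈ 2.168269, so M₁ = 2.168269 × 46 ≈ 99.7404 billion.
After the change m₂ = (1 + 0.3319) / (0.259 + 0.012 + 0.3319) ≈ 2.209156, so M₂ = 2.209156 × 46 ≈ 101.6212 billion.
ΔM = M₂ − M₁ = 101.6212 − 99.7404 = 1.8808 billion.

1.881 billion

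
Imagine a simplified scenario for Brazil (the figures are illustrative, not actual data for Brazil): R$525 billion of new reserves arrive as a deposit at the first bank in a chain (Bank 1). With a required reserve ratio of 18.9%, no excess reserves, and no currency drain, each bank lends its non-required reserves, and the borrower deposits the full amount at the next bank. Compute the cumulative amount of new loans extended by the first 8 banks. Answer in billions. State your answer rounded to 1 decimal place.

R$1831.2 billion

Bank i lends (1 − rr)^i of the original deposit: Bank 1 lends 525·0.8110 = 425.7750, Bank 2 lends 525·0.8110² ≈ 345.3035, and so on.
Summing a geometric series: total = 525·[0.8110·(1 − 0.8110^8) / (1 − 0.8110)] ≈ 1831.1927 billion.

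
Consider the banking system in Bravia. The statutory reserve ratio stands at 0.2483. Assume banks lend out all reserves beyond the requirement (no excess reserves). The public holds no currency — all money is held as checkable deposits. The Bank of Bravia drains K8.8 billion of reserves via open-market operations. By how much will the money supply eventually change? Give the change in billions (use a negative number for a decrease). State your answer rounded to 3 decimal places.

-35.441 billion

The simple money multiplier is m = 1/rr = 1/0.2483 ≈ 4.02739.
An open-market sale reduces the monetary base by 8.8 billion, so ΔM = m × ΔMB = 4.02739 × (−8.8) ≈ -35.441 billion.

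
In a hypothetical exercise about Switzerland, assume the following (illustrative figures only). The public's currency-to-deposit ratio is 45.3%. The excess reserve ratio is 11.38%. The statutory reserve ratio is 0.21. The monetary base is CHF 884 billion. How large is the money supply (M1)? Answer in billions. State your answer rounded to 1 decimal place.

CHF 1653.5 billion

The money multiplier is m = (1 + c) / (rr + e + c) = (1 + 0.453) / (0.21 + 0.1138 + 0.453) ≈ 1.87049.
So M = m × MB = 1.87049 × 884 ≈ 1653.5132 billion.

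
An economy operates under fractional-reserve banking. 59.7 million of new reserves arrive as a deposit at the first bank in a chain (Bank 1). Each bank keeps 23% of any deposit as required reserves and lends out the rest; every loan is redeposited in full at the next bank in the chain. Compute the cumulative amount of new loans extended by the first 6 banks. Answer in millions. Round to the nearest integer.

158 million

Bank i lends (1 − rr)^i of the original deposit: Bank 1 lends 59.7·0.7700 = 45.9690, Bank 2 lends 59.7·0.7700² ≈ 35.3961, and so on.
Summing a geometric series: total = 59.7·[0.7700·(1 − 0.7700^6) / (1 − 0.7700)] ≈ 158.2088 million.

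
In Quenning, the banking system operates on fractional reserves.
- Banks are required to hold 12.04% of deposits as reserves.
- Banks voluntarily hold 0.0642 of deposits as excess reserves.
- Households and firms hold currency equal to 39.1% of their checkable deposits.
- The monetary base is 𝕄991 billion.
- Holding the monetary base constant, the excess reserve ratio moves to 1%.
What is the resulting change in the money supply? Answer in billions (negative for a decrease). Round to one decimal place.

𝕄248.9 billion

Initially m₁ = (1 + 0.391) / (0.1204 + 0.0642 + 0.391) ≈ 2.41661, so M₁ = 2.41661 × 991 ≈ 2394.8605 billion.
After the change m₂ = (1 + 0.391) / (0.1204 + 0.01 + 0.391) ≈ 2.66782, so M₂ = 2.66782 × 991 ≈ 2643.8096 billion.
ΔM = M₂ − M₁ = 2643.8096 − 2394.8605 = 248.9491 billion.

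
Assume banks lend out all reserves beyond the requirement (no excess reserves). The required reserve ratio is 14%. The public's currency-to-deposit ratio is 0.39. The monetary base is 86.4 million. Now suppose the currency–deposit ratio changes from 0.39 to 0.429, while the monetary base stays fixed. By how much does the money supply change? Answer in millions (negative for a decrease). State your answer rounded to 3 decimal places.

Initially m₁ = (1 + 0.39) / (0.14 + 0.39) ≈ 2.622642, so M₁ = 2.622642 × 86.4 ≈ 226.5963 million.
After the change m₂ = (1 + 0.429) / (0.14 + 0.429) ≈ 2.511424, so M₂ = 2.511424 × 86.4 ≈ 216.987 million.
ΔM = M₂ − M₁ = 216.987 − 226.5963 = -9.6093 million.

-9.609 million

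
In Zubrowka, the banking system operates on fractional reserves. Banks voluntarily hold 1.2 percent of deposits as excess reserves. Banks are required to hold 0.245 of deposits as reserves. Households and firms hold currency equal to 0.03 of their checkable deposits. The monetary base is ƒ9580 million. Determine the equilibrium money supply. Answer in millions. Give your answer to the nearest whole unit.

ƒ34381 million

The money multiplier is m = (1 + c) / (rr + e + c) = (1 + 0.03) / (0.245 + 0.012 + 0.03) ≈ 3.58885.
So M = m × MB = 3.58885 × 9580 = 34381.183 million.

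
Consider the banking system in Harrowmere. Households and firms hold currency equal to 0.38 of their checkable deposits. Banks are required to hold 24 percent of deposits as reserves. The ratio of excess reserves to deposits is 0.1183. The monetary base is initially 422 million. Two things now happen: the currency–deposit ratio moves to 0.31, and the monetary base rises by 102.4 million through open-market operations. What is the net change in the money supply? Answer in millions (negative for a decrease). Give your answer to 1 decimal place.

Before: m₁ = (1 + 0.38) / (0.24 + 0.1183 + 0.38) ≈ 1.86916, MB₁ = 422, so M₁ = 1.86916 × 422 ≈ 788.7855 million.
After: m₂ = (1 + 0.31) / (0.24 + 0.1183 + 0.31) ≈ 1.96020, MB₂ = 422 + 102.4 = 524.4, so M₂ = 1.96020 × 524.4 ≈ 1027.9289 million.
ΔM = M₂ − M₁ = 1027.9289 − 788.7855 = 239.1434 million.

239.1 million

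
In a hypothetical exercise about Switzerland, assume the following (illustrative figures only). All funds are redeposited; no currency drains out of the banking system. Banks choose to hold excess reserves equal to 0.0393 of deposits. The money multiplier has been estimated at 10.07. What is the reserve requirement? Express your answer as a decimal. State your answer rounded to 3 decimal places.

Using m = 10.07. Since m = (1 + c)/(c + rr + e), the denominator satisfies c + rr + e = (1 + c)/m = (1 + 0) / 10.07 ≈ 0.099305.
With c = 0 and e = 0.0393, the reserve requirement is 0.099305 − 0 − 0.0393 = 0.060005.

0.060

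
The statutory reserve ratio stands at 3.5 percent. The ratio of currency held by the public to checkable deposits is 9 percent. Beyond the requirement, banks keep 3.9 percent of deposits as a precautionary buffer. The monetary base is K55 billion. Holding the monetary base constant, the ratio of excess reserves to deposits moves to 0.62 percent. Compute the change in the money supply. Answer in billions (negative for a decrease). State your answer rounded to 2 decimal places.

Initially m₁ = (1 + 0.09) / (0.035 + 0.039 + 0.09) ≈ 6.64634, so M₁ = 6.64634 × 55 = 365.5487 billion.
After the change m₂ = (1 + 0.09) / (0.035 + 0.0062 + 0.09) ≈ 8.30793, so M₂ = 8.30793 × 55 ≈ 456.9362 billion.
ΔM = M₂ − M₁ = 456.9362 − 365.5487 = 91.3875 billion.

K91.39 billion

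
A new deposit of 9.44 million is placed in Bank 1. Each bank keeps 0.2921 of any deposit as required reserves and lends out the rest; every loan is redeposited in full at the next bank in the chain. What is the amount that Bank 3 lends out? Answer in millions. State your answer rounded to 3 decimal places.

3.349 million

Each bank lends a fraction (1 − rr) = 0.7079 of the deposit it receives, so Bank 3 receives 9.44·0.7079^2 and lends 9.44·0.7079^3 ≈ 3.3488 million.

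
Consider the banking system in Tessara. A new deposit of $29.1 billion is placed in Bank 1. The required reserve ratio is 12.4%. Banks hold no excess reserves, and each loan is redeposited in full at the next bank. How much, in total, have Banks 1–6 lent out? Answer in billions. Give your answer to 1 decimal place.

Bank i lends (1 − rr)^i of the original deposit: Bank 1 lends 29.1·0.8760 = 25.4916, Bank 2 lends 29.1·0.8760² ≈ 22.3306, and so on.
Summing a geometric series: total = 29.1·[0.8760·(1 − 0.8760^6) / (1 − 0.8760)] ≈ 112.6808 billion.

$112.7 billion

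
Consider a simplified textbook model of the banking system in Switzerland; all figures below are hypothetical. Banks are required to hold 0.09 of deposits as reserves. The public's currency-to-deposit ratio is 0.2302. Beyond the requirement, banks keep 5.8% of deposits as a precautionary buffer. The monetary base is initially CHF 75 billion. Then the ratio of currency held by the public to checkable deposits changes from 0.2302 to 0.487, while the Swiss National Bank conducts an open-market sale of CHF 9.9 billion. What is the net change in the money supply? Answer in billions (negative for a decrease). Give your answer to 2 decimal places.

Before: m₁ = (1 + 0.2302) / (0.09 + 0.058 + 0.2302) ≈ 3.25278, MB₁ = 75, so M₁ = 3.25278 × 75 = 243.9585 billion.
After: m₂ = (1 + 0.487) / (0.09 + 0.058 + 0.487) ≈ 2.34173, MB₂ = 75 − 9.9 = 65.1, so M₂ = 2.34173 × 65.1 ≈ 152.4466 billion.
ΔM = M₂ − M₁ = 152.4466 − 243.9585 = -91.5119 billion.

-91.51 billion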